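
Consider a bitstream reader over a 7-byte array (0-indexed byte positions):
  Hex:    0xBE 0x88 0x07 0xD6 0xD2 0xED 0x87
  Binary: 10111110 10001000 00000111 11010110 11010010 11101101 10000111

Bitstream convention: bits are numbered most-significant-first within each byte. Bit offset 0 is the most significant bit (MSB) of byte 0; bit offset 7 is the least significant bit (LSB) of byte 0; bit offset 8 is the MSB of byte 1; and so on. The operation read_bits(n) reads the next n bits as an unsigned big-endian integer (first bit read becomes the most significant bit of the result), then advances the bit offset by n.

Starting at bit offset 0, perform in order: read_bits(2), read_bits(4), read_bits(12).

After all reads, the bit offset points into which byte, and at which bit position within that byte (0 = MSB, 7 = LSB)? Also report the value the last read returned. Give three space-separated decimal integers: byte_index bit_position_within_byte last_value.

Read 1: bits[0:2] width=2 -> value=2 (bin 10); offset now 2 = byte 0 bit 2; 54 bits remain
Read 2: bits[2:6] width=4 -> value=15 (bin 1111); offset now 6 = byte 0 bit 6; 50 bits remain
Read 3: bits[6:18] width=12 -> value=2592 (bin 101000100000); offset now 18 = byte 2 bit 2; 38 bits remain

Answer: 2 2 2592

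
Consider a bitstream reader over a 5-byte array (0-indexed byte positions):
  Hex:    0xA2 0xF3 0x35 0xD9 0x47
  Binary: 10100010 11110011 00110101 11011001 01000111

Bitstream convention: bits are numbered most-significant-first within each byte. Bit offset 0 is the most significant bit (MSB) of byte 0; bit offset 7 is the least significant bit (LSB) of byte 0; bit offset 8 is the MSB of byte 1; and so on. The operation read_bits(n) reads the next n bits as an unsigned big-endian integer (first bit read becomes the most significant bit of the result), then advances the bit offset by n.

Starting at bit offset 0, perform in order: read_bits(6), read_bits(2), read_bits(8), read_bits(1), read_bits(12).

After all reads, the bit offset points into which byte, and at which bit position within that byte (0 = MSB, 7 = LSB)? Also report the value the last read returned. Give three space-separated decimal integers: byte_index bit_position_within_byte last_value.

Answer: 3 5 1723

Derivation:
Read 1: bits[0:6] width=6 -> value=40 (bin 101000); offset now 6 = byte 0 bit 6; 34 bits remain
Read 2: bits[6:8] width=2 -> value=2 (bin 10); offset now 8 = byte 1 bit 0; 32 bits remain
Read 3: bits[8:16] width=8 -> value=243 (bin 11110011); offset now 16 = byte 2 bit 0; 24 bits remain
Read 4: bits[16:17] width=1 -> value=0 (bin 0); offset now 17 = byte 2 bit 1; 23 bits remain
Read 5: bits[17:29] width=12 -> value=1723 (bin 011010111011); offset now 29 = byte 3 bit 5; 11 bits remain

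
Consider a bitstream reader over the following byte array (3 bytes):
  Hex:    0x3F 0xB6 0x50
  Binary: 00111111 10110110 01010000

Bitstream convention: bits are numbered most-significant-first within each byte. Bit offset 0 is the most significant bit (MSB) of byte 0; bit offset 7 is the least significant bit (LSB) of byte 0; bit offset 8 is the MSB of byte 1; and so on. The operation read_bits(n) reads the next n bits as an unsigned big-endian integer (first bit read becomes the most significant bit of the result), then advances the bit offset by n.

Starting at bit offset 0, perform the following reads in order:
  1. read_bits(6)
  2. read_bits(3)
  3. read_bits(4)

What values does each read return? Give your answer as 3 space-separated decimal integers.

Read 1: bits[0:6] width=6 -> value=15 (bin 001111); offset now 6 = byte 0 bit 6; 18 bits remain
Read 2: bits[6:9] width=3 -> value=7 (bin 111); offset now 9 = byte 1 bit 1; 15 bits remain
Read 3: bits[9:13] width=4 -> value=6 (bin 0110); offset now 13 = byte 1 bit 5; 11 bits remain

Answer: 15 7 6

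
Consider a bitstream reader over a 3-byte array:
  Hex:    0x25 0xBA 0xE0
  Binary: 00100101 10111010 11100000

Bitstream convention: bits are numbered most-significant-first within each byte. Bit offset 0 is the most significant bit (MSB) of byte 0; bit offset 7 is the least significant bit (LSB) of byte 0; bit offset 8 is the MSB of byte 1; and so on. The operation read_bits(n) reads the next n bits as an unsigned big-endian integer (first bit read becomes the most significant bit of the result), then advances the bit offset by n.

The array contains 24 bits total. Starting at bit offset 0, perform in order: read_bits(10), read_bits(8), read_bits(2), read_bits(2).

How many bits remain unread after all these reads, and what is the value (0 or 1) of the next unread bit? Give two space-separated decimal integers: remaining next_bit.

Answer: 2 0

Derivation:
Read 1: bits[0:10] width=10 -> value=150 (bin 0010010110); offset now 10 = byte 1 bit 2; 14 bits remain
Read 2: bits[10:18] width=8 -> value=235 (bin 11101011); offset now 18 = byte 2 bit 2; 6 bits remain
Read 3: bits[18:20] width=2 -> value=2 (bin 10); offset now 20 = byte 2 bit 4; 4 bits remain
Read 4: bits[20:22] width=2 -> value=0 (bin 00); offset now 22 = byte 2 bit 6; 2 bits remain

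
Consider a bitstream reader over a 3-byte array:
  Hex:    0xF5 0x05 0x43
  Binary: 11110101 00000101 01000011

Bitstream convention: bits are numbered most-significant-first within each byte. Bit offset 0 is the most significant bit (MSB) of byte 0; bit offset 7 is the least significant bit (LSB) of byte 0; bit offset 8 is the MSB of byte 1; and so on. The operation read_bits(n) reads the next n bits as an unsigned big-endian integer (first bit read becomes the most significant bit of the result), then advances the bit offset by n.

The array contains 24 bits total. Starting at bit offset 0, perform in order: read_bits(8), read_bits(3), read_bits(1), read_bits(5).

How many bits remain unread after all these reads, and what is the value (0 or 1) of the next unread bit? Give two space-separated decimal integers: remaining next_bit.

Answer: 7 1

Derivation:
Read 1: bits[0:8] width=8 -> value=245 (bin 11110101); offset now 8 = byte 1 bit 0; 16 bits remain
Read 2: bits[8:11] width=3 -> value=0 (bin 000); offset now 11 = byte 1 bit 3; 13 bits remain
Read 3: bits[11:12] width=1 -> value=0 (bin 0); offset now 12 = byte 1 bit 4; 12 bits remain
Read 4: bits[12:17] width=5 -> value=10 (bin 01010); offset now 17 = byte 2 bit 1; 7 bits remain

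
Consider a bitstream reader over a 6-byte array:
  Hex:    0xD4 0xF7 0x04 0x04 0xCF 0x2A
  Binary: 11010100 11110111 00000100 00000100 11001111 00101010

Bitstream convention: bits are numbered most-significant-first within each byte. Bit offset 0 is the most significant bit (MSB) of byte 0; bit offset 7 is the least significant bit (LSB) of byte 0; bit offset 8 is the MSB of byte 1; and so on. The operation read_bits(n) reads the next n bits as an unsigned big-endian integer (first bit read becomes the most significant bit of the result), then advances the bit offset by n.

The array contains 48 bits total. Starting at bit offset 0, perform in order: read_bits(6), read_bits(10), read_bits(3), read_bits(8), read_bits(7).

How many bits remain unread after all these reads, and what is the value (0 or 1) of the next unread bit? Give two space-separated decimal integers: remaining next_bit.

Read 1: bits[0:6] width=6 -> value=53 (bin 110101); offset now 6 = byte 0 bit 6; 42 bits remain
Read 2: bits[6:16] width=10 -> value=247 (bin 0011110111); offset now 16 = byte 2 bit 0; 32 bits remain
Read 3: bits[16:19] width=3 -> value=0 (bin 000); offset now 19 = byte 2 bit 3; 29 bits remain
Read 4: bits[19:27] width=8 -> value=32 (bin 00100000); offset now 27 = byte 3 bit 3; 21 bits remain
Read 5: bits[27:34] width=7 -> value=19 (bin 0010011); offset now 34 = byte 4 bit 2; 14 bits remain

Answer: 14 0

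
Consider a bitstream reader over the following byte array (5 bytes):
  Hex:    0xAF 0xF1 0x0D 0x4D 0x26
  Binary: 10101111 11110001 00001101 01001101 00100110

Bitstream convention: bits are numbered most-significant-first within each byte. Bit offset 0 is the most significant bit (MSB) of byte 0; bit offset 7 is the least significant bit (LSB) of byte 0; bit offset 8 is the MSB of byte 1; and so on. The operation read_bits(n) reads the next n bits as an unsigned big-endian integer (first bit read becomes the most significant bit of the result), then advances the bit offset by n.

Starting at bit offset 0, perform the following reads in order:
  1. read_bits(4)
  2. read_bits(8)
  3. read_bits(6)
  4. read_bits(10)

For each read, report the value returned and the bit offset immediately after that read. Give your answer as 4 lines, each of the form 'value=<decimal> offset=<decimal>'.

Read 1: bits[0:4] width=4 -> value=10 (bin 1010); offset now 4 = byte 0 bit 4; 36 bits remain
Read 2: bits[4:12] width=8 -> value=255 (bin 11111111); offset now 12 = byte 1 bit 4; 28 bits remain
Read 3: bits[12:18] width=6 -> value=4 (bin 000100); offset now 18 = byte 2 bit 2; 22 bits remain
Read 4: bits[18:28] width=10 -> value=212 (bin 0011010100); offset now 28 = byte 3 bit 4; 12 bits remain

Answer: value=10 offset=4
value=255 offset=12
value=4 offset=18
value=212 offset=28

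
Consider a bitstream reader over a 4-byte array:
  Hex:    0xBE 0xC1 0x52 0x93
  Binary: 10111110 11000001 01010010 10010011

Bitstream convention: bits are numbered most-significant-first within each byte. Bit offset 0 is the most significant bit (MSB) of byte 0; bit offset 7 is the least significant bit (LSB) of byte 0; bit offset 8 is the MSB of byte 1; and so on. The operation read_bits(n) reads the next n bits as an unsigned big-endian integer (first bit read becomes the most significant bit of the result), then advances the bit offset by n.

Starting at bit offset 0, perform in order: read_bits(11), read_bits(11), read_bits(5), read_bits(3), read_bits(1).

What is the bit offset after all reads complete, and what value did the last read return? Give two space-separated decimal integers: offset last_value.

Answer: 31 1

Derivation:
Read 1: bits[0:11] width=11 -> value=1526 (bin 10111110110); offset now 11 = byte 1 bit 3; 21 bits remain
Read 2: bits[11:22] width=11 -> value=84 (bin 00001010100); offset now 22 = byte 2 bit 6; 10 bits remain
Read 3: bits[22:27] width=5 -> value=20 (bin 10100); offset now 27 = byte 3 bit 3; 5 bits remain
Read 4: bits[27:30] width=3 -> value=4 (bin 100); offset now 30 = byte 3 bit 6; 2 bits remain
Read 5: bits[30:31] width=1 -> value=1 (bin 1); offset now 31 = byte 3 bit 7; 1 bits remain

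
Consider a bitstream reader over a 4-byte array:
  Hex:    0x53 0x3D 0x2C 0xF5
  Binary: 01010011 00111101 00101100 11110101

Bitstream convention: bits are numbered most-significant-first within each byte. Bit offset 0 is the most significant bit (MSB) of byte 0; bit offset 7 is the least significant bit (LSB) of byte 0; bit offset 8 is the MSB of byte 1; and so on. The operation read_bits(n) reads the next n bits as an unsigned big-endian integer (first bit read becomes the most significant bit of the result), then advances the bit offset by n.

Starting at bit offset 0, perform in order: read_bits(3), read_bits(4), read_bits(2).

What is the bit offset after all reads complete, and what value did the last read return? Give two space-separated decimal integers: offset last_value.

Answer: 9 2

Derivation:
Read 1: bits[0:3] width=3 -> value=2 (bin 010); offset now 3 = byte 0 bit 3; 29 bits remain
Read 2: bits[3:7] width=4 -> value=9 (bin 1001); offset now 7 = byte 0 bit 7; 25 bits remain
Read 3: bits[7:9] width=2 -> value=2 (bin 10); offset now 9 = byte 1 bit 1; 23 bits remain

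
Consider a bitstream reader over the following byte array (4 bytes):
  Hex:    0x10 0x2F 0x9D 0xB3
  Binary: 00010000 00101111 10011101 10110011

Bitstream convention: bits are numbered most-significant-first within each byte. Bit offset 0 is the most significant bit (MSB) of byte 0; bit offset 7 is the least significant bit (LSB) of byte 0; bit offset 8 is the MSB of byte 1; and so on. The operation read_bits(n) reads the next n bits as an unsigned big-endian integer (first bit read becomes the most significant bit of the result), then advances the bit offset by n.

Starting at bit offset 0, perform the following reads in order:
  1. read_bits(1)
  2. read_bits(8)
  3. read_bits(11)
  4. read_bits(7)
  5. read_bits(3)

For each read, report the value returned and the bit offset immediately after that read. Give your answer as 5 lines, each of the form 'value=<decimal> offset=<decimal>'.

Read 1: bits[0:1] width=1 -> value=0 (bin 0); offset now 1 = byte 0 bit 1; 31 bits remain
Read 2: bits[1:9] width=8 -> value=32 (bin 00100000); offset now 9 = byte 1 bit 1; 23 bits remain
Read 3: bits[9:20] width=11 -> value=761 (bin 01011111001); offset now 20 = byte 2 bit 4; 12 bits remain
Read 4: bits[20:27] width=7 -> value=109 (bin 1101101); offset now 27 = byte 3 bit 3; 5 bits remain
Read 5: bits[27:30] width=3 -> value=4 (bin 100); offset now 30 = byte 3 bit 6; 2 bits remain

Answer: value=0 offset=1
value=32 offset=9
value=761 offset=20
value=109 offset=27
value=4 offset=30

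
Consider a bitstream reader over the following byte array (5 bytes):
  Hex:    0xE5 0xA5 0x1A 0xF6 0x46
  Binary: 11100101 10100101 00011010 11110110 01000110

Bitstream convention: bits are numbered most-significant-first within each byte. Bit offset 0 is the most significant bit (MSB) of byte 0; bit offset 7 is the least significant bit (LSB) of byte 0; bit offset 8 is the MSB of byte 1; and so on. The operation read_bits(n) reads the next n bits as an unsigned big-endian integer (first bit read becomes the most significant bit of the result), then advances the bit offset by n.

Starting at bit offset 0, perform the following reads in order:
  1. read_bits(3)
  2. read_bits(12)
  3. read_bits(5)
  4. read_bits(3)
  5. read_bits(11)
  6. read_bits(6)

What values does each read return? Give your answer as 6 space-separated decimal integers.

Answer: 7 722 17 5 985 6

Derivation:
Read 1: bits[0:3] width=3 -> value=7 (bin 111); offset now 3 = byte 0 bit 3; 37 bits remain
Read 2: bits[3:15] width=12 -> value=722 (bin 001011010010); offset now 15 = byte 1 bit 7; 25 bits remain
Read 3: bits[15:20] width=5 -> value=17 (bin 10001); offset now 20 = byte 2 bit 4; 20 bits remain
Read 4: bits[20:23] width=3 -> value=5 (bin 101); offset now 23 = byte 2 bit 7; 17 bits remain
Read 5: bits[23:34] width=11 -> value=985 (bin 01111011001); offset now 34 = byte 4 bit 2; 6 bits remain
Read 6: bits[34:40] width=6 -> value=6 (bin 000110); offset now 40 = byte 5 bit 0; 0 bits remain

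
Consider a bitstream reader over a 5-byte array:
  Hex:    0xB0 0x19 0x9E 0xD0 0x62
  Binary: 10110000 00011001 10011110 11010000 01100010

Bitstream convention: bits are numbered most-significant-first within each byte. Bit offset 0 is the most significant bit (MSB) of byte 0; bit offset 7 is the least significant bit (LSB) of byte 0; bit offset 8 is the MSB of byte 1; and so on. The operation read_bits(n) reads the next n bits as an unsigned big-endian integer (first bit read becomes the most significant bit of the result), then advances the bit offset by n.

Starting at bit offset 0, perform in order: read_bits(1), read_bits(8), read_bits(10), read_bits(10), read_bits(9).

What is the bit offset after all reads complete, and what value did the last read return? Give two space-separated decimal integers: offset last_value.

Answer: 38 24

Derivation:
Read 1: bits[0:1] width=1 -> value=1 (bin 1); offset now 1 = byte 0 bit 1; 39 bits remain
Read 2: bits[1:9] width=8 -> value=96 (bin 01100000); offset now 9 = byte 1 bit 1; 31 bits remain
Read 3: bits[9:19] width=10 -> value=204 (bin 0011001100); offset now 19 = byte 2 bit 3; 21 bits remain
Read 4: bits[19:29] width=10 -> value=986 (bin 1111011010); offset now 29 = byte 3 bit 5; 11 bits remain
Read 5: bits[29:38] width=9 -> value=24 (bin 000011000); offset now 38 = byte 4 bit 6; 2 bits remain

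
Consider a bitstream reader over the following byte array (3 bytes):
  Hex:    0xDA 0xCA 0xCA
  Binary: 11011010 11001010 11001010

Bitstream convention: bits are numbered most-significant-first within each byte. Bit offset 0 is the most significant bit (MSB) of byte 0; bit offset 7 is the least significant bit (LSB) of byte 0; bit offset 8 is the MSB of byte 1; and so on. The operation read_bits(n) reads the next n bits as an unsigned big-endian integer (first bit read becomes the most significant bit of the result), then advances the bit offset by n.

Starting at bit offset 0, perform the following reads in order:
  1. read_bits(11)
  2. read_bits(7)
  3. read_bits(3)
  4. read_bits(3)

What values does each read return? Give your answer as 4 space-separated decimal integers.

Read 1: bits[0:11] width=11 -> value=1750 (bin 11011010110); offset now 11 = byte 1 bit 3; 13 bits remain
Read 2: bits[11:18] width=7 -> value=43 (bin 0101011); offset now 18 = byte 2 bit 2; 6 bits remain
Read 3: bits[18:21] width=3 -> value=1 (bin 001); offset now 21 = byte 2 bit 5; 3 bits remain
Read 4: bits[21:24] width=3 -> value=2 (bin 010); offset now 24 = byte 3 bit 0; 0 bits remain

Answer: 1750 43 1 2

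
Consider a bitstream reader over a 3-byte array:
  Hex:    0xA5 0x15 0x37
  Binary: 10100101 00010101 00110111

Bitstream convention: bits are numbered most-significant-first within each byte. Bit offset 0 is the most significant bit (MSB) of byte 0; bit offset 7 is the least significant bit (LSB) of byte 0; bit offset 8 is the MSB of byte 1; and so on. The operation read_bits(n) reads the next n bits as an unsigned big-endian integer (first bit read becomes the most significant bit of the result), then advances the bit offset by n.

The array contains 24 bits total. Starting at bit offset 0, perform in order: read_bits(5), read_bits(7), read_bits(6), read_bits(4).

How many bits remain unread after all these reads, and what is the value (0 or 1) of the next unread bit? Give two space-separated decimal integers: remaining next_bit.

Answer: 2 1

Derivation:
Read 1: bits[0:5] width=5 -> value=20 (bin 10100); offset now 5 = byte 0 bit 5; 19 bits remain
Read 2: bits[5:12] width=7 -> value=81 (bin 1010001); offset now 12 = byte 1 bit 4; 12 bits remain
Read 3: bits[12:18] width=6 -> value=20 (bin 010100); offset now 18 = byte 2 bit 2; 6 bits remain
Read 4: bits[18:22] width=4 -> value=13 (bin 1101); offset now 22 = byte 2 bit 6; 2 bits remain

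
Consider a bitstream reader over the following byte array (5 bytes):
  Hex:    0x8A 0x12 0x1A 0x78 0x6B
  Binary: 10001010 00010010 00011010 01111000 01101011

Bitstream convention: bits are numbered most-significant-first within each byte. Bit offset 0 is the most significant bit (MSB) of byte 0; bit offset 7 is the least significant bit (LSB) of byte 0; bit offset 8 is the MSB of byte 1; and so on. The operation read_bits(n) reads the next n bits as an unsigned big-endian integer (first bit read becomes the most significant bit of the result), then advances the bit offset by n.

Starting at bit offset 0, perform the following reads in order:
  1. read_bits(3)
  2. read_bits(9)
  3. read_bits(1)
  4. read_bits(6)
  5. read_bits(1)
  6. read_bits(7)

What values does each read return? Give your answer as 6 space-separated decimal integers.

Answer: 4 161 0 16 1 83

Derivation:
Read 1: bits[0:3] width=3 -> value=4 (bin 100); offset now 3 = byte 0 bit 3; 37 bits remain
Read 2: bits[3:12] width=9 -> value=161 (bin 010100001); offset now 12 = byte 1 bit 4; 28 bits remain
Read 3: bits[12:13] width=1 -> value=0 (bin 0); offset now 13 = byte 1 bit 5; 27 bits remain
Read 4: bits[13:19] width=6 -> value=16 (bin 010000); offset now 19 = byte 2 bit 3; 21 bits remain
Read 5: bits[19:20] width=1 -> value=1 (bin 1); offset now 20 = byte 2 bit 4; 20 bits remain
Read 6: bits[20:27] width=7 -> value=83 (bin 1010011); offset now 27 = byte 3 bit 3; 13 bits remain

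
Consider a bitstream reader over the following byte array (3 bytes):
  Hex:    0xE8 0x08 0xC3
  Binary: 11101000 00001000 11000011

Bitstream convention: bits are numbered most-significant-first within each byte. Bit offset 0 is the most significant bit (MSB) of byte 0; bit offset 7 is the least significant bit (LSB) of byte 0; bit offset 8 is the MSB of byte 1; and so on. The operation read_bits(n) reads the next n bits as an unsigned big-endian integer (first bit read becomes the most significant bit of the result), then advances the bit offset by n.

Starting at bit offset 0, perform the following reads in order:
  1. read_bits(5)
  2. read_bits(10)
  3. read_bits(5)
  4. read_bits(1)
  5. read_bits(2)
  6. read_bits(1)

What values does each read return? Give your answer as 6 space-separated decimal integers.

Read 1: bits[0:5] width=5 -> value=29 (bin 11101); offset now 5 = byte 0 bit 5; 19 bits remain
Read 2: bits[5:15] width=10 -> value=4 (bin 0000000100); offset now 15 = byte 1 bit 7; 9 bits remain
Read 3: bits[15:20] width=5 -> value=12 (bin 01100); offset now 20 = byte 2 bit 4; 4 bits remain
Read 4: bits[20:21] width=1 -> value=0 (bin 0); offset now 21 = byte 2 bit 5; 3 bits remain
Read 5: bits[21:23] width=2 -> value=1 (bin 01); offset now 23 = byte 2 bit 7; 1 bits remain
Read 6: bits[23:24] width=1 -> value=1 (bin 1); offset now 24 = byte 3 bit 0; 0 bits remain

Answer: 29 4 12 0 1 1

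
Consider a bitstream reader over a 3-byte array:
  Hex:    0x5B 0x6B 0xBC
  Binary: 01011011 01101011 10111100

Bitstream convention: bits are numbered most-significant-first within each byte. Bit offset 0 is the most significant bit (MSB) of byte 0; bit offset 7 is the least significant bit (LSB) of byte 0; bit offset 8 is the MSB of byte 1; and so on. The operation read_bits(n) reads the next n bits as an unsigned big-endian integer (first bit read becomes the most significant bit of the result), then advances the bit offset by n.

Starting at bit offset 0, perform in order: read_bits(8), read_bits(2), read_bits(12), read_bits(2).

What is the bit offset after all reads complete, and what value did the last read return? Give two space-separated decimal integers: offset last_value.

Answer: 24 0

Derivation:
Read 1: bits[0:8] width=8 -> value=91 (bin 01011011); offset now 8 = byte 1 bit 0; 16 bits remain
Read 2: bits[8:10] width=2 -> value=1 (bin 01); offset now 10 = byte 1 bit 2; 14 bits remain
Read 3: bits[10:22] width=12 -> value=2799 (bin 101011101111); offset now 22 = byte 2 bit 6; 2 bits remain
Read 4: bits[22:24] width=2 -> value=0 (bin 00); offset now 24 = byte 3 bit 0; 0 bits remain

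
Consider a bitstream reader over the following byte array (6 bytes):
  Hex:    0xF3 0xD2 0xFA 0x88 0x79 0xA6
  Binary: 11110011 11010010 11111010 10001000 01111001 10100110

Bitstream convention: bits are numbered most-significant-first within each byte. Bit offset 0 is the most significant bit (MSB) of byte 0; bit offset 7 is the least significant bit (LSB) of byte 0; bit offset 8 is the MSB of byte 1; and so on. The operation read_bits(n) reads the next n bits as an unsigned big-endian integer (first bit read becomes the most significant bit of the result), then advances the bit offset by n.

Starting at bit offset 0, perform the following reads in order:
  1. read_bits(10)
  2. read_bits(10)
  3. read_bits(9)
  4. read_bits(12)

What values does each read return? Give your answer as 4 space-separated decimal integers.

Answer: 975 303 337 243

Derivation:
Read 1: bits[0:10] width=10 -> value=975 (bin 1111001111); offset now 10 = byte 1 bit 2; 38 bits remain
Read 2: bits[10:20] width=10 -> value=303 (bin 0100101111); offset now 20 = byte 2 bit 4; 28 bits remain
Read 3: bits[20:29] width=9 -> value=337 (bin 101010001); offset now 29 = byte 3 bit 5; 19 bits remain
Read 4: bits[29:41] width=12 -> value=243 (bin 000011110011); offset now 41 = byte 5 bit 1; 7 bits remain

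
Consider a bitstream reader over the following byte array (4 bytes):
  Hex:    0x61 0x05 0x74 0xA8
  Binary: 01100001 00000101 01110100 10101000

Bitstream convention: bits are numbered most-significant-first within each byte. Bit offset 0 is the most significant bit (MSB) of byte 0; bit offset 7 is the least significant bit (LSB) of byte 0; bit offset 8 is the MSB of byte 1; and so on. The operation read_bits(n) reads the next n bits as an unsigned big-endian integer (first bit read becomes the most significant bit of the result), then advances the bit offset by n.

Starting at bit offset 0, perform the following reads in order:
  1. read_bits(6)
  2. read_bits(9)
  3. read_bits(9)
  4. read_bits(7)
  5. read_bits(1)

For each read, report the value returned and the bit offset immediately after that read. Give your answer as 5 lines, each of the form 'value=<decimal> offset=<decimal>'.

Read 1: bits[0:6] width=6 -> value=24 (bin 011000); offset now 6 = byte 0 bit 6; 26 bits remain
Read 2: bits[6:15] width=9 -> value=130 (bin 010000010); offset now 15 = byte 1 bit 7; 17 bits remain
Read 3: bits[15:24] width=9 -> value=372 (bin 101110100); offset now 24 = byte 3 bit 0; 8 bits remain
Read 4: bits[24:31] width=7 -> value=84 (bin 1010100); offset now 31 = byte 3 bit 7; 1 bits remain
Read 5: bits[31:32] width=1 -> value=0 (bin 0); offset now 32 = byte 4 bit 0; 0 bits remain

Answer: value=24 offset=6
value=130 offset=15
value=372 offset=24
value=84 offset=31
value=0 offset=32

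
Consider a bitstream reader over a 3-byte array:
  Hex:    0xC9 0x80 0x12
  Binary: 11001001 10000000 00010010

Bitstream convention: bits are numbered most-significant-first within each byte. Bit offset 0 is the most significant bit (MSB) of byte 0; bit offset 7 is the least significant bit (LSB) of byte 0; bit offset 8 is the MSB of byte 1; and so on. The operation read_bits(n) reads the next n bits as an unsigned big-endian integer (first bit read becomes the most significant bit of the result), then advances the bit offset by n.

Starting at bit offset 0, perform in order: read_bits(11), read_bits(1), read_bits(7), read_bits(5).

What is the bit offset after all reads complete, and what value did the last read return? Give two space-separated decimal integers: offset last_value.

Answer: 24 18

Derivation:
Read 1: bits[0:11] width=11 -> value=1612 (bin 11001001100); offset now 11 = byte 1 bit 3; 13 bits remain
Read 2: bits[11:12] width=1 -> value=0 (bin 0); offset now 12 = byte 1 bit 4; 12 bits remain
Read 3: bits[12:19] width=7 -> value=0 (bin 0000000); offset now 19 = byte 2 bit 3; 5 bits remain
Read 4: bits[19:24] width=5 -> value=18 (bin 10010); offset now 24 = byte 3 bit 0; 0 bits remain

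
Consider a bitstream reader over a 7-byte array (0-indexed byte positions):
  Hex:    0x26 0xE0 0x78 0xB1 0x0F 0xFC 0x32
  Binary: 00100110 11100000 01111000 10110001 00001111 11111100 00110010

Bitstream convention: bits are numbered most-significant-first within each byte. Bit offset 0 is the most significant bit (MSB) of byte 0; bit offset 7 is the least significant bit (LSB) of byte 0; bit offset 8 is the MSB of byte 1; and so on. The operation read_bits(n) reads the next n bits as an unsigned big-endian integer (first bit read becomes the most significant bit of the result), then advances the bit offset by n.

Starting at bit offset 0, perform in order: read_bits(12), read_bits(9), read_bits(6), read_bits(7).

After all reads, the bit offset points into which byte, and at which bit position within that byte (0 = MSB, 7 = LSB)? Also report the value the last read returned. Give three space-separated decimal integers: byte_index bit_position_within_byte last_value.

Read 1: bits[0:12] width=12 -> value=622 (bin 001001101110); offset now 12 = byte 1 bit 4; 44 bits remain
Read 2: bits[12:21] width=9 -> value=15 (bin 000001111); offset now 21 = byte 2 bit 5; 35 bits remain
Read 3: bits[21:27] width=6 -> value=5 (bin 000101); offset now 27 = byte 3 bit 3; 29 bits remain
Read 4: bits[27:34] width=7 -> value=68 (bin 1000100); offset now 34 = byte 4 bit 2; 22 bits remain

Answer: 4 2 68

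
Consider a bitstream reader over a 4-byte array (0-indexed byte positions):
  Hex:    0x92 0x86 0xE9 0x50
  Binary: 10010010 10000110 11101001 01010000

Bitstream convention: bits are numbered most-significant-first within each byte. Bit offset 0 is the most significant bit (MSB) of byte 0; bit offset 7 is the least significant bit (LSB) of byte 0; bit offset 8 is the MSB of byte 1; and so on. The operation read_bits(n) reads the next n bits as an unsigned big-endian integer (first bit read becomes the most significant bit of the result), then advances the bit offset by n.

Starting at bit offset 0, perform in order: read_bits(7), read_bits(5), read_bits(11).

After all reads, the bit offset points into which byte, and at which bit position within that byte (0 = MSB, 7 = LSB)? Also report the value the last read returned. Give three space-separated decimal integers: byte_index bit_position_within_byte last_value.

Read 1: bits[0:7] width=7 -> value=73 (bin 1001001); offset now 7 = byte 0 bit 7; 25 bits remain
Read 2: bits[7:12] width=5 -> value=8 (bin 01000); offset now 12 = byte 1 bit 4; 20 bits remain
Read 3: bits[12:23] width=11 -> value=884 (bin 01101110100); offset now 23 = byte 2 bit 7; 9 bits remain

Answer: 2 7 884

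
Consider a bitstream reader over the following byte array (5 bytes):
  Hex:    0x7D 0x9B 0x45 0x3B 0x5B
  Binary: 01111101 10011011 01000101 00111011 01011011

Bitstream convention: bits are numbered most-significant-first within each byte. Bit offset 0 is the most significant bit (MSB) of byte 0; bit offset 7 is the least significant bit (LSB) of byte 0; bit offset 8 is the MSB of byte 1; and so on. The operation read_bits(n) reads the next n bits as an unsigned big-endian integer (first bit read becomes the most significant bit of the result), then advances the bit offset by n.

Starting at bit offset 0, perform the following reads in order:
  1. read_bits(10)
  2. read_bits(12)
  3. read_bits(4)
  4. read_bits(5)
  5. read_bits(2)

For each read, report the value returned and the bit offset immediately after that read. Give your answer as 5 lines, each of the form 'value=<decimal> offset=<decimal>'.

Read 1: bits[0:10] width=10 -> value=502 (bin 0111110110); offset now 10 = byte 1 bit 2; 30 bits remain
Read 2: bits[10:22] width=12 -> value=1745 (bin 011011010001); offset now 22 = byte 2 bit 6; 18 bits remain
Read 3: bits[22:26] width=4 -> value=4 (bin 0100); offset now 26 = byte 3 bit 2; 14 bits remain
Read 4: bits[26:31] width=5 -> value=29 (bin 11101); offset now 31 = byte 3 bit 7; 9 bits remain
Read 5: bits[31:33] width=2 -> value=2 (bin 10); offset now 33 = byte 4 bit 1; 7 bits remain

Answer: value=502 offset=10
value=1745 offset=22
value=4 offset=26
value=29 offset=31
value=2 offset=33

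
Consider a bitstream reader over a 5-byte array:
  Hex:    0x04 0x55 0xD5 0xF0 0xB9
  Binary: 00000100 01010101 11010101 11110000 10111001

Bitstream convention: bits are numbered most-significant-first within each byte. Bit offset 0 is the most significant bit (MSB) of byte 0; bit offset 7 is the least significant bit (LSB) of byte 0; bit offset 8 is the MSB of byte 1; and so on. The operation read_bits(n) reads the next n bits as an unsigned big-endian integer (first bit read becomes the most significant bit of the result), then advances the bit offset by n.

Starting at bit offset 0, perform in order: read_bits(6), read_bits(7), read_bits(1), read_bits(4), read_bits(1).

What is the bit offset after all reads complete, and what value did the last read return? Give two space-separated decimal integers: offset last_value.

Answer: 19 0

Derivation:
Read 1: bits[0:6] width=6 -> value=1 (bin 000001); offset now 6 = byte 0 bit 6; 34 bits remain
Read 2: bits[6:13] width=7 -> value=10 (bin 0001010); offset now 13 = byte 1 bit 5; 27 bits remain
Read 3: bits[13:14] width=1 -> value=1 (bin 1); offset now 14 = byte 1 bit 6; 26 bits remain
Read 4: bits[14:18] width=4 -> value=7 (bin 0111); offset now 18 = byte 2 bit 2; 22 bits remain
Read 5: bits[18:19] width=1 -> value=0 (bin 0); offset now 19 = byte 2 bit 3; 21 bits remain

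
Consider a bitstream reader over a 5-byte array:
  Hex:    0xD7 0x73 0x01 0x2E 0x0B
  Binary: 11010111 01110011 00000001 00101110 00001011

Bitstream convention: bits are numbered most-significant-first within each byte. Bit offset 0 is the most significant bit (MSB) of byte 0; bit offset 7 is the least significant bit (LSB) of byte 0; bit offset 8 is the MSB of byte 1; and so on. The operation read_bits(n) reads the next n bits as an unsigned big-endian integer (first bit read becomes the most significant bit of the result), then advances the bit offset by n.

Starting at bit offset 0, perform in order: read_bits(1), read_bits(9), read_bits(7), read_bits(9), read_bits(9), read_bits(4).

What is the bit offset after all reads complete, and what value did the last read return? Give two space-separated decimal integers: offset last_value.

Read 1: bits[0:1] width=1 -> value=1 (bin 1); offset now 1 = byte 0 bit 1; 39 bits remain
Read 2: bits[1:10] width=9 -> value=349 (bin 101011101); offset now 10 = byte 1 bit 2; 30 bits remain
Read 3: bits[10:17] width=7 -> value=102 (bin 1100110); offset now 17 = byte 2 bit 1; 23 bits remain
Read 4: bits[17:26] width=9 -> value=4 (bin 000000100); offset now 26 = byte 3 bit 2; 14 bits remain
Read 5: bits[26:35] width=9 -> value=368 (bin 101110000); offset now 35 = byte 4 bit 3; 5 bits remain
Read 6: bits[35:39] width=4 -> value=5 (bin 0101); offset now 39 = byte 4 bit 7; 1 bits remain

Answer: 39 5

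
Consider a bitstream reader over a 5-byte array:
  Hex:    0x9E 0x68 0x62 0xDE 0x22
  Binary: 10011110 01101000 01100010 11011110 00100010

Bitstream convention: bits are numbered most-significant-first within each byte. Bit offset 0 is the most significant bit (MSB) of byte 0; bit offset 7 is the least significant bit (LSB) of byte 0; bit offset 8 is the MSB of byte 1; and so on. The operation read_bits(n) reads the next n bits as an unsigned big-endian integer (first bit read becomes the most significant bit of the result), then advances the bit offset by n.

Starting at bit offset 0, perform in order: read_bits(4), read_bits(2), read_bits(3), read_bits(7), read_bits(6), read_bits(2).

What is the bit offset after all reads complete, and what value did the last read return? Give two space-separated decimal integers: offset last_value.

Answer: 24 2

Derivation:
Read 1: bits[0:4] width=4 -> value=9 (bin 1001); offset now 4 = byte 0 bit 4; 36 bits remain
Read 2: bits[4:6] width=2 -> value=3 (bin 11); offset now 6 = byte 0 bit 6; 34 bits remain
Read 3: bits[6:9] width=3 -> value=4 (bin 100); offset now 9 = byte 1 bit 1; 31 bits remain
Read 4: bits[9:16] width=7 -> value=104 (bin 1101000); offset now 16 = byte 2 bit 0; 24 bits remain
Read 5: bits[16:22] width=6 -> value=24 (bin 011000); offset now 22 = byte 2 bit 6; 18 bits remain
Read 6: bits[22:24] width=2 -> value=2 (bin 10); offset now 24 = byte 3 bit 0; 16 bits remain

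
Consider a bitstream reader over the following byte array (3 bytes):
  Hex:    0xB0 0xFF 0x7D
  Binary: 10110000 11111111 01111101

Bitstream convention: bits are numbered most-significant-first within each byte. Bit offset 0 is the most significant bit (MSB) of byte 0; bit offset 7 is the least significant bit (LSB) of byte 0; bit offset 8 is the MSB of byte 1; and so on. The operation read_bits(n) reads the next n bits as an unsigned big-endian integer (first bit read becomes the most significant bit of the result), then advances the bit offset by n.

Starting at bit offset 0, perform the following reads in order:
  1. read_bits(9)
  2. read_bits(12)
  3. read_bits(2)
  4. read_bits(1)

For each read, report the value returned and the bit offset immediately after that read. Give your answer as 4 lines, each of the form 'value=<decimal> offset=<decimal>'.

Read 1: bits[0:9] width=9 -> value=353 (bin 101100001); offset now 9 = byte 1 bit 1; 15 bits remain
Read 2: bits[9:21] width=12 -> value=4079 (bin 111111101111); offset now 21 = byte 2 bit 5; 3 bits remain
Read 3: bits[21:23] width=2 -> value=2 (bin 10); offset now 23 = byte 2 bit 7; 1 bits remain
Read 4: bits[23:24] width=1 -> value=1 (bin 1); offset now 24 = byte 3 bit 0; 0 bits remain

Answer: value=353 offset=9
value=4079 offset=21
value=2 offset=23
value=1 offset=24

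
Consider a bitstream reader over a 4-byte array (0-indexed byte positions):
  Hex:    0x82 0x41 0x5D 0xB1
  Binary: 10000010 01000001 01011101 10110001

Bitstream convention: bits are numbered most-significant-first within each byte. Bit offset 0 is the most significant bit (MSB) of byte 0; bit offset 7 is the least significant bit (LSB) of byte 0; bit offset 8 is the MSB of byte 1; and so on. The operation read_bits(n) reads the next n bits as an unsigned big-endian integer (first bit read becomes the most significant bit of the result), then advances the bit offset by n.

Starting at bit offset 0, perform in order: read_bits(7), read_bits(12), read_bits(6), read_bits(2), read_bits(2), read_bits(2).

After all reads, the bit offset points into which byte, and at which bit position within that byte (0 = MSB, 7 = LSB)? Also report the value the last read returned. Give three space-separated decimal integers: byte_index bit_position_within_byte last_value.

Answer: 3 7 0

Derivation:
Read 1: bits[0:7] width=7 -> value=65 (bin 1000001); offset now 7 = byte 0 bit 7; 25 bits remain
Read 2: bits[7:19] width=12 -> value=522 (bin 001000001010); offset now 19 = byte 2 bit 3; 13 bits remain
Read 3: bits[19:25] width=6 -> value=59 (bin 111011); offset now 25 = byte 3 bit 1; 7 bits remain
Read 4: bits[25:27] width=2 -> value=1 (bin 01); offset now 27 = byte 3 bit 3; 5 bits remain
Read 5: bits[27:29] width=2 -> value=2 (bin 10); offset now 29 = byte 3 bit 5; 3 bits remain
Read 6: bits[29:31] width=2 -> value=0 (bin 00); offset now 31 = byte 3 bit 7; 1 bits remain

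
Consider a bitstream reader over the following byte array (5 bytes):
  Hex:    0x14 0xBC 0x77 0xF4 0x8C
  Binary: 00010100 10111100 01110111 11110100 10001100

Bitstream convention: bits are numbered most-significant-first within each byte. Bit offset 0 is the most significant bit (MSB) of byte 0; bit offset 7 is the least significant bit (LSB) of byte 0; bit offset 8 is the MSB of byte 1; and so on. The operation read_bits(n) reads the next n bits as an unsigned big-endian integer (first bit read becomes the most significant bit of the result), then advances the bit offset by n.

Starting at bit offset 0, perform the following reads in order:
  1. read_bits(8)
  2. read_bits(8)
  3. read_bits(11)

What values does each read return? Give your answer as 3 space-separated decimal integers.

Read 1: bits[0:8] width=8 -> value=20 (bin 00010100); offset now 8 = byte 1 bit 0; 32 bits remain
Read 2: bits[8:16] width=8 -> value=188 (bin 10111100); offset now 16 = byte 2 bit 0; 24 bits remain
Read 3: bits[16:27] width=11 -> value=959 (bin 01110111111); offset now 27 = byte 3 bit 3; 13 bits remain

Answer: 20 188 959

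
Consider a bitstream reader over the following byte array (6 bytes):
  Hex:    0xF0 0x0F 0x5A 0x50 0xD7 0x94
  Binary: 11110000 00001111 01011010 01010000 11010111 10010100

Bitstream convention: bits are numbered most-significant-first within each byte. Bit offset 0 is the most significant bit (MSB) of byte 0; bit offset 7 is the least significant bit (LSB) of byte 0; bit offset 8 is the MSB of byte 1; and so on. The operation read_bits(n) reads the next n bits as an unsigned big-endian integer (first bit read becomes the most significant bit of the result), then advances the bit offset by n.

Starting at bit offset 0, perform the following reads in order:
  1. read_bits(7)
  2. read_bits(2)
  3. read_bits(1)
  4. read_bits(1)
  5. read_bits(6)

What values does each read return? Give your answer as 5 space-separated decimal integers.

Answer: 120 0 0 0 30

Derivation:
Read 1: bits[0:7] width=7 -> value=120 (bin 1111000); offset now 7 = byte 0 bit 7; 41 bits remain
Read 2: bits[7:9] width=2 -> value=0 (bin 00); offset now 9 = byte 1 bit 1; 39 bits remain
Read 3: bits[9:10] width=1 -> value=0 (bin 0); offset now 10 = byte 1 bit 2; 38 bits remain
Read 4: bits[10:11] width=1 -> value=0 (bin 0); offset now 11 = byte 1 bit 3; 37 bits remain
Read 5: bits[11:17] width=6 -> value=30 (bin 011110); offset now 17 = byte 2 bit 1; 31 bits remain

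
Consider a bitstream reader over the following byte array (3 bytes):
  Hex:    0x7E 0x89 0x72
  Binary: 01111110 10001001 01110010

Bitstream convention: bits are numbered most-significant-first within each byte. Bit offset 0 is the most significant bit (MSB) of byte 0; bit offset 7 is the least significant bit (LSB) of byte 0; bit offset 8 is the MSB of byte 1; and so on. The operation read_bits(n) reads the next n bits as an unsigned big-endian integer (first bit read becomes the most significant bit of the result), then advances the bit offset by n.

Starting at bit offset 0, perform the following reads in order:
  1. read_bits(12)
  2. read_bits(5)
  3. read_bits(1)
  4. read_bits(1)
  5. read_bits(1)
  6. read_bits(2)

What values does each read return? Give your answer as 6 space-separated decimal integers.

Read 1: bits[0:12] width=12 -> value=2024 (bin 011111101000); offset now 12 = byte 1 bit 4; 12 bits remain
Read 2: bits[12:17] width=5 -> value=18 (bin 10010); offset now 17 = byte 2 bit 1; 7 bits remain
Read 3: bits[17:18] width=1 -> value=1 (bin 1); offset now 18 = byte 2 bit 2; 6 bits remain
Read 4: bits[18:19] width=1 -> value=1 (bin 1); offset now 19 = byte 2 bit 3; 5 bits remain
Read 5: bits[19:20] width=1 -> value=1 (bin 1); offset now 20 = byte 2 bit 4; 4 bits remain
Read 6: bits[20:22] width=2 -> value=0 (bin 00); offset now 22 = byte 2 bit 6; 2 bits remain

Answer: 2024 18 1 1 1 0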